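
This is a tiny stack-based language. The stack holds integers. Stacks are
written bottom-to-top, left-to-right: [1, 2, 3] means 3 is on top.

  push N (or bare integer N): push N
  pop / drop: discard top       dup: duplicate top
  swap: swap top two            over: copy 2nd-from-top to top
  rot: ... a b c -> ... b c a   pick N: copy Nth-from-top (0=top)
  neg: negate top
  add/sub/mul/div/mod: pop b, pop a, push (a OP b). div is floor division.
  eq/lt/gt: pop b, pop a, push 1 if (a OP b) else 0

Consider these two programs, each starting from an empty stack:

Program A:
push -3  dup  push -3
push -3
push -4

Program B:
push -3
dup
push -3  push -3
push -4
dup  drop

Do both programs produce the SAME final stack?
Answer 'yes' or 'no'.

Answer: yes

Derivation:
Program A trace:
  After 'push -3': [-3]
  After 'dup': [-3, -3]
  After 'push -3': [-3, -3, -3]
  After 'push -3': [-3, -3, -3, -3]
  After 'push -4': [-3, -3, -3, -3, -4]
Program A final stack: [-3, -3, -3, -3, -4]

Program B trace:
  After 'push -3': [-3]
  After 'dup': [-3, -3]
  After 'push -3': [-3, -3, -3]
  After 'push -3': [-3, -3, -3, -3]
  After 'push -4': [-3, -3, -3, -3, -4]
  After 'dup': [-3, -3, -3, -3, -4, -4]
  After 'drop': [-3, -3, -3, -3, -4]
Program B final stack: [-3, -3, -3, -3, -4]
Same: yes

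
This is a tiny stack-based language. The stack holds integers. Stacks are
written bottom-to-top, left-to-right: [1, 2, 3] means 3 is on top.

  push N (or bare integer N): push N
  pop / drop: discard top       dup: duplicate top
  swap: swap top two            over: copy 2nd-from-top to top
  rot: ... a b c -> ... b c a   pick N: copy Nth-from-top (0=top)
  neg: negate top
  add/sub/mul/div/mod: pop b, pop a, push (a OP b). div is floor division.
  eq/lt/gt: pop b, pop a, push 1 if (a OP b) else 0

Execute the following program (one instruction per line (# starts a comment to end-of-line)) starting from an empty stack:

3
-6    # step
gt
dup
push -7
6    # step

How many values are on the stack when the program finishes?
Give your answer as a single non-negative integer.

Answer: 4

Derivation:
After 'push 3': stack = [3] (depth 1)
After 'push -6': stack = [3, -6] (depth 2)
After 'gt': stack = [1] (depth 1)
After 'dup': stack = [1, 1] (depth 2)
After 'push -7': stack = [1, 1, -7] (depth 3)
After 'push 6': stack = [1, 1, -7, 6] (depth 4)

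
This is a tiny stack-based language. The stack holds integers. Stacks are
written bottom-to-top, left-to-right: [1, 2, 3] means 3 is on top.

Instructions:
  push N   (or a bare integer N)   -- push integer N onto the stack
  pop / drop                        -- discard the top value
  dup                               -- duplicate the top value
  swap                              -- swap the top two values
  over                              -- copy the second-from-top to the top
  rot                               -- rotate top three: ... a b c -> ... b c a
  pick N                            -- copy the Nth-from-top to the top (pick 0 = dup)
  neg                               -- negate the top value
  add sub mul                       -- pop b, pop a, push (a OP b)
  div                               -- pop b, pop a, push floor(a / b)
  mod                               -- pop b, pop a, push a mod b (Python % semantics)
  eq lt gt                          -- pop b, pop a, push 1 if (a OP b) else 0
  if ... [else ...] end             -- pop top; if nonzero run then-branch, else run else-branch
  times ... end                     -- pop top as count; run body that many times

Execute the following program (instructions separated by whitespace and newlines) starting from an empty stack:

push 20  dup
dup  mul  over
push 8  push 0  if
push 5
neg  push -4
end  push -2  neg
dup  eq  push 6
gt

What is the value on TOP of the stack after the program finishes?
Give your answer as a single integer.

Answer: 0

Derivation:
After 'push 20': [20]
After 'dup': [20, 20]
After 'dup': [20, 20, 20]
After 'mul': [20, 400]
After 'over': [20, 400, 20]
After 'push 8': [20, 400, 20, 8]
After 'push 0': [20, 400, 20, 8, 0]
After 'if': [20, 400, 20, 8]
After 'push -2': [20, 400, 20, 8, -2]
After 'neg': [20, 400, 20, 8, 2]
After 'dup': [20, 400, 20, 8, 2, 2]
After 'eq': [20, 400, 20, 8, 1]
After 'push 6': [20, 400, 20, 8, 1, 6]
After 'gt': [20, 400, 20, 8, 0]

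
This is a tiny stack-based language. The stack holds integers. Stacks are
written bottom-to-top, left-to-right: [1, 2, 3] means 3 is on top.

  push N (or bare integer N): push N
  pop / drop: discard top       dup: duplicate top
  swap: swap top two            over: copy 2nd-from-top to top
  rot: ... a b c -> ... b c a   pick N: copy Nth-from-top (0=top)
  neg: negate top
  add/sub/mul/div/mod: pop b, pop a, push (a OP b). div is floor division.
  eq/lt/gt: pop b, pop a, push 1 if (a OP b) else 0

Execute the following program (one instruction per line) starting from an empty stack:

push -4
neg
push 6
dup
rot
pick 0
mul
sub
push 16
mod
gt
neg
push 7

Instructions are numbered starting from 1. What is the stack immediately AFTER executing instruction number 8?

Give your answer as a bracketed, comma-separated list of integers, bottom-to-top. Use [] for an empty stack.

Step 1 ('push -4'): [-4]
Step 2 ('neg'): [4]
Step 3 ('push 6'): [4, 6]
Step 4 ('dup'): [4, 6, 6]
Step 5 ('rot'): [6, 6, 4]
Step 6 ('pick 0'): [6, 6, 4, 4]
Step 7 ('mul'): [6, 6, 16]
Step 8 ('sub'): [6, -10]

Answer: [6, -10]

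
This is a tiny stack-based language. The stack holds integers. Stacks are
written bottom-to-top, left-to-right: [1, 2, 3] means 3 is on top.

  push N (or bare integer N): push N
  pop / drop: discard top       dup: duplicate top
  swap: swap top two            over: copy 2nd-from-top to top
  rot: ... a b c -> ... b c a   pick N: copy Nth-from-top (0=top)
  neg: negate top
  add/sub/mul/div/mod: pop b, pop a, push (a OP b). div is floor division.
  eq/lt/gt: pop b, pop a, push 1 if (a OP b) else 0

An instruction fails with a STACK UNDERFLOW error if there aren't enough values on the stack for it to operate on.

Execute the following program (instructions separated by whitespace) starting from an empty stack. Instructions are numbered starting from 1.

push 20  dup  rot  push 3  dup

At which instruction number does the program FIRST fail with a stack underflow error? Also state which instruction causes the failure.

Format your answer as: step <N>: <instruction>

Answer: step 3: rot

Derivation:
Step 1 ('push 20'): stack = [20], depth = 1
Step 2 ('dup'): stack = [20, 20], depth = 2
Step 3 ('rot'): needs 3 value(s) but depth is 2 — STACK UNDERFLOW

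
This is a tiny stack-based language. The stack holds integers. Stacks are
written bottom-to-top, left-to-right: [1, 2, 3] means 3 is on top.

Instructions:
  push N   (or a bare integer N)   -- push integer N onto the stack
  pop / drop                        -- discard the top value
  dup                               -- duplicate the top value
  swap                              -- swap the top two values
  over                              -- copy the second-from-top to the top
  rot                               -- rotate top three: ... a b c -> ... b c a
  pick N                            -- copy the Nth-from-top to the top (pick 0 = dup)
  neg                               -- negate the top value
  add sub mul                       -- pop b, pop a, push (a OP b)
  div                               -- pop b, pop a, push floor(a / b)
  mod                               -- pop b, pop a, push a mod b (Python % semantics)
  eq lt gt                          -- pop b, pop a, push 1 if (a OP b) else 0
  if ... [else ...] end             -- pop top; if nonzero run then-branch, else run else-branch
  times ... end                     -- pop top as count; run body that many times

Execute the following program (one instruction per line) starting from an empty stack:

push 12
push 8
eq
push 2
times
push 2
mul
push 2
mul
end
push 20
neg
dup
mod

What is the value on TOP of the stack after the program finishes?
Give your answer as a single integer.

Answer: 0

Derivation:
After 'push 12': [12]
After 'push 8': [12, 8]
After 'eq': [0]
After 'push 2': [0, 2]
After 'times': [0]
After 'push 2': [0, 2]
After 'mul': [0]
After 'push 2': [0, 2]
After 'mul': [0]
After 'push 2': [0, 2]
After 'mul': [0]
After 'push 2': [0, 2]
After 'mul': [0]
After 'push 20': [0, 20]
After 'neg': [0, -20]
After 'dup': [0, -20, -20]
After 'mod': [0, 0]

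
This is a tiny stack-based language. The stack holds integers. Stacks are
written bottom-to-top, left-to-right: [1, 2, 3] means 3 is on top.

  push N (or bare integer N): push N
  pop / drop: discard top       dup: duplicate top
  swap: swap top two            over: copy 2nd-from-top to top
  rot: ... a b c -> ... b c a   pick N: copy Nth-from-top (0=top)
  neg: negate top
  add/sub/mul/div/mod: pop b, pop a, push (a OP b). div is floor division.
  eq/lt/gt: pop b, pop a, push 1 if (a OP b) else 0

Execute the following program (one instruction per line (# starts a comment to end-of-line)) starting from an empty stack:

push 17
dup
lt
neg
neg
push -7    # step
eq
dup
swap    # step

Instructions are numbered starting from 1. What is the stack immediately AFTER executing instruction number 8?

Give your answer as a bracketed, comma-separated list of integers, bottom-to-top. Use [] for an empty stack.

Answer: [0, 0]

Derivation:
Step 1 ('push 17'): [17]
Step 2 ('dup'): [17, 17]
Step 3 ('lt'): [0]
Step 4 ('neg'): [0]
Step 5 ('neg'): [0]
Step 6 ('push -7'): [0, -7]
Step 7 ('eq'): [0]
Step 8 ('dup'): [0, 0]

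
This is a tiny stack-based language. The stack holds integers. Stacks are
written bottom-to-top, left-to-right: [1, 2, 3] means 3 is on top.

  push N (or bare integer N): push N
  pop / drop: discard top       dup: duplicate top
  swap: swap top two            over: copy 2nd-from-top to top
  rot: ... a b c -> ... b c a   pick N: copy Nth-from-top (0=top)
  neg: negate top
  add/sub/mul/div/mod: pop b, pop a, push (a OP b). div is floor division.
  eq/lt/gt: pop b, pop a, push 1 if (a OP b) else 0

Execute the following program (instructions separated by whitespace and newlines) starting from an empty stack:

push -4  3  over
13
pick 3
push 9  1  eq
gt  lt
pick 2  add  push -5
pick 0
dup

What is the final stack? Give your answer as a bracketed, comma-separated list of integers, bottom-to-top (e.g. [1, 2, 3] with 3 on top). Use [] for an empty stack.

After 'push -4': [-4]
After 'push 3': [-4, 3]
After 'over': [-4, 3, -4]
After 'push 13': [-4, 3, -4, 13]
After 'pick 3': [-4, 3, -4, 13, -4]
After 'push 9': [-4, 3, -4, 13, -4, 9]
After 'push 1': [-4, 3, -4, 13, -4, 9, 1]
After 'eq': [-4, 3, -4, 13, -4, 0]
After 'gt': [-4, 3, -4, 13, 0]
After 'lt': [-4, 3, -4, 0]
After 'pick 2': [-4, 3, -4, 0, 3]
After 'add': [-4, 3, -4, 3]
After 'push -5': [-4, 3, -4, 3, -5]
After 'pick 0': [-4, 3, -4, 3, -5, -5]
After 'dup': [-4, 3, -4, 3, -5, -5, -5]

Answer: [-4, 3, -4, 3, -5, -5, -5]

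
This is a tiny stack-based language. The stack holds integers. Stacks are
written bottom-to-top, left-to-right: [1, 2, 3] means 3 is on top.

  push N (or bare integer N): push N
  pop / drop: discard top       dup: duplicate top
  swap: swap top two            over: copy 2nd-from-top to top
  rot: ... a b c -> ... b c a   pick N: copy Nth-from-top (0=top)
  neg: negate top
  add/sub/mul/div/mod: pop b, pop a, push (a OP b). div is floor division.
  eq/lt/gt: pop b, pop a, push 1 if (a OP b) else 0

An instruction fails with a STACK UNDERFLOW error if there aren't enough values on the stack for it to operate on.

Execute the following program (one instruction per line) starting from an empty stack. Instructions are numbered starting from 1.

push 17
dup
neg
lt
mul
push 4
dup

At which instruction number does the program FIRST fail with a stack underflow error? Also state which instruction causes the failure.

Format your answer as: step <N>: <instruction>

Answer: step 5: mul

Derivation:
Step 1 ('push 17'): stack = [17], depth = 1
Step 2 ('dup'): stack = [17, 17], depth = 2
Step 3 ('neg'): stack = [17, -17], depth = 2
Step 4 ('lt'): stack = [0], depth = 1
Step 5 ('mul'): needs 2 value(s) but depth is 1 — STACK UNDERFLOW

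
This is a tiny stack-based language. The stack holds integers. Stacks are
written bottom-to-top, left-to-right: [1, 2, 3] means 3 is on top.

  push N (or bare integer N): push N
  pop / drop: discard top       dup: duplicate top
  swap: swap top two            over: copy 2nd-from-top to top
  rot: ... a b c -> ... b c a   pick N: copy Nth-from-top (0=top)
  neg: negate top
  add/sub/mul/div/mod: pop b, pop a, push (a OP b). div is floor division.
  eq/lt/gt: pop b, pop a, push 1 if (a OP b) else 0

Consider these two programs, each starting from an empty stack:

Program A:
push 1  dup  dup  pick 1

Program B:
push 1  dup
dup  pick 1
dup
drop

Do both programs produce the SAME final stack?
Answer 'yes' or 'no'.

Program A trace:
  After 'push 1': [1]
  After 'dup': [1, 1]
  After 'dup': [1, 1, 1]
  After 'pick 1': [1, 1, 1, 1]
Program A final stack: [1, 1, 1, 1]

Program B trace:
  After 'push 1': [1]
  After 'dup': [1, 1]
  After 'dup': [1, 1, 1]
  After 'pick 1': [1, 1, 1, 1]
  After 'dup': [1, 1, 1, 1, 1]
  After 'drop': [1, 1, 1, 1]
Program B final stack: [1, 1, 1, 1]
Same: yes

Answer: yes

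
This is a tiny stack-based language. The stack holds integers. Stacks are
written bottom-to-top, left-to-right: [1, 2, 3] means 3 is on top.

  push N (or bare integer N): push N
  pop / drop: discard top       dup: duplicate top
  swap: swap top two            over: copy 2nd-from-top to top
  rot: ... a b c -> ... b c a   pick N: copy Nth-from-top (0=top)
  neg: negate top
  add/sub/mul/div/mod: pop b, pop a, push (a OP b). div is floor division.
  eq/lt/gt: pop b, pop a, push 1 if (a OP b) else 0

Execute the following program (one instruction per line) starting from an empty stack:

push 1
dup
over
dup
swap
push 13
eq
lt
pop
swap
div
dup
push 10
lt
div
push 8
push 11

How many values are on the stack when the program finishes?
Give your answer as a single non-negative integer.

After 'push 1': stack = [1] (depth 1)
After 'dup': stack = [1, 1] (depth 2)
After 'over': stack = [1, 1, 1] (depth 3)
After 'dup': stack = [1, 1, 1, 1] (depth 4)
After 'swap': stack = [1, 1, 1, 1] (depth 4)
After 'push 13': stack = [1, 1, 1, 1, 13] (depth 5)
After 'eq': stack = [1, 1, 1, 0] (depth 4)
After 'lt': stack = [1, 1, 0] (depth 3)
After 'pop': stack = [1, 1] (depth 2)
After 'swap': stack = [1, 1] (depth 2)
After 'div': stack = [1] (depth 1)
After 'dup': stack = [1, 1] (depth 2)
After 'push 10': stack = [1, 1, 10] (depth 3)
After 'lt': stack = [1, 1] (depth 2)
After 'div': stack = [1] (depth 1)
After 'push 8': stack = [1, 8] (depth 2)
After 'push 11': stack = [1, 8, 11] (depth 3)

Answer: 3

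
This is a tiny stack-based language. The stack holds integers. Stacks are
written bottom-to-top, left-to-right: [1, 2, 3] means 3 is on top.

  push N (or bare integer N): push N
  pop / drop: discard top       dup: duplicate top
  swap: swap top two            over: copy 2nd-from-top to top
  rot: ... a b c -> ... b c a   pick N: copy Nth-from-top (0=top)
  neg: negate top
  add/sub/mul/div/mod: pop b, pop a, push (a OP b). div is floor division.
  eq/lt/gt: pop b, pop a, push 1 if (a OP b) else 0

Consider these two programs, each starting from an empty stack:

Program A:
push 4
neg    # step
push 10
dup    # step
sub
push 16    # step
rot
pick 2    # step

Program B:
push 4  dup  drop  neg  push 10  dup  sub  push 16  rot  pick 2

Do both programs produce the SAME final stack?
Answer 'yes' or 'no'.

Program A trace:
  After 'push 4': [4]
  After 'neg': [-4]
  After 'push 10': [-4, 10]
  After 'dup': [-4, 10, 10]
  After 'sub': [-4, 0]
  After 'push 16': [-4, 0, 16]
  After 'rot': [0, 16, -4]
  After 'pick 2': [0, 16, -4, 0]
Program A final stack: [0, 16, -4, 0]

Program B trace:
  After 'push 4': [4]
  After 'dup': [4, 4]
  After 'drop': [4]
  After 'neg': [-4]
  After 'push 10': [-4, 10]
  After 'dup': [-4, 10, 10]
  After 'sub': [-4, 0]
  After 'push 16': [-4, 0, 16]
  After 'rot': [0, 16, -4]
  After 'pick 2': [0, 16, -4, 0]
Program B final stack: [0, 16, -4, 0]
Same: yes

Answer: yes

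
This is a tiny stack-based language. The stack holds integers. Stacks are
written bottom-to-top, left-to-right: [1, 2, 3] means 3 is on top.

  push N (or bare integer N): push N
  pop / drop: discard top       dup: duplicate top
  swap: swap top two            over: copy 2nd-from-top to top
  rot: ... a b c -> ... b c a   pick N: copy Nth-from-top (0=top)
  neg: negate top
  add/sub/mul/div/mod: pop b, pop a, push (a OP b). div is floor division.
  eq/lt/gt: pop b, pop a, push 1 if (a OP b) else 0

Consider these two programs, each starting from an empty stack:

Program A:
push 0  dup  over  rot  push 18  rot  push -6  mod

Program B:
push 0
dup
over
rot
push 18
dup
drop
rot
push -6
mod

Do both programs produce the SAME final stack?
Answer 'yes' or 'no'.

Program A trace:
  After 'push 0': [0]
  After 'dup': [0, 0]
  After 'over': [0, 0, 0]
  After 'rot': [0, 0, 0]
  After 'push 18': [0, 0, 0, 18]
  After 'rot': [0, 0, 18, 0]
  After 'push -6': [0, 0, 18, 0, -6]
  After 'mod': [0, 0, 18, 0]
Program A final stack: [0, 0, 18, 0]

Program B trace:
  After 'push 0': [0]
  After 'dup': [0, 0]
  After 'over': [0, 0, 0]
  After 'rot': [0, 0, 0]
  After 'push 18': [0, 0, 0, 18]
  After 'dup': [0, 0, 0, 18, 18]
  After 'drop': [0, 0, 0, 18]
  After 'rot': [0, 0, 18, 0]
  After 'push -6': [0, 0, 18, 0, -6]
  After 'mod': [0, 0, 18, 0]
Program B final stack: [0, 0, 18, 0]
Same: yes

Answer: yes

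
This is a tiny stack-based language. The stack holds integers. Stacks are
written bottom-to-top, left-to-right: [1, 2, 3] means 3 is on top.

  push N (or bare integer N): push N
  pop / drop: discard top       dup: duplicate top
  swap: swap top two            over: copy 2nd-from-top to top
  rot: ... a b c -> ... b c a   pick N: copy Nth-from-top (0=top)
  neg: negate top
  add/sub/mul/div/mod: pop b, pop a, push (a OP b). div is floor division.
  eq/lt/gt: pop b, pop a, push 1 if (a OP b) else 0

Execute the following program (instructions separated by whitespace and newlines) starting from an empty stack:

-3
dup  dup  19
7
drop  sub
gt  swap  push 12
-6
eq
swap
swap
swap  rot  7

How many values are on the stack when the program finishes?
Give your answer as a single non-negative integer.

Answer: 4

Derivation:
After 'push -3': stack = [-3] (depth 1)
After 'dup': stack = [-3, -3] (depth 2)
After 'dup': stack = [-3, -3, -3] (depth 3)
After 'push 19': stack = [-3, -3, -3, 19] (depth 4)
After 'push 7': stack = [-3, -3, -3, 19, 7] (depth 5)
After 'drop': stack = [-3, -3, -3, 19] (depth 4)
After 'sub': stack = [-3, -3, -22] (depth 3)
After 'gt': stack = [-3, 1] (depth 2)
After 'swap': stack = [1, -3] (depth 2)
After 'push 12': stack = [1, -3, 12] (depth 3)
After 'push -6': stack = [1, -3, 12, -6] (depth 4)
After 'eq': stack = [1, -3, 0] (depth 3)
After 'swap': stack = [1, 0, -3] (depth 3)
After 'swap': stack = [1, -3, 0] (depth 3)
After 'swap': stack = [1, 0, -3] (depth 3)
After 'rot': stack = [0, -3, 1] (depth 3)
After 'push 7': stack = [0, -3, 1, 7] (depth 4)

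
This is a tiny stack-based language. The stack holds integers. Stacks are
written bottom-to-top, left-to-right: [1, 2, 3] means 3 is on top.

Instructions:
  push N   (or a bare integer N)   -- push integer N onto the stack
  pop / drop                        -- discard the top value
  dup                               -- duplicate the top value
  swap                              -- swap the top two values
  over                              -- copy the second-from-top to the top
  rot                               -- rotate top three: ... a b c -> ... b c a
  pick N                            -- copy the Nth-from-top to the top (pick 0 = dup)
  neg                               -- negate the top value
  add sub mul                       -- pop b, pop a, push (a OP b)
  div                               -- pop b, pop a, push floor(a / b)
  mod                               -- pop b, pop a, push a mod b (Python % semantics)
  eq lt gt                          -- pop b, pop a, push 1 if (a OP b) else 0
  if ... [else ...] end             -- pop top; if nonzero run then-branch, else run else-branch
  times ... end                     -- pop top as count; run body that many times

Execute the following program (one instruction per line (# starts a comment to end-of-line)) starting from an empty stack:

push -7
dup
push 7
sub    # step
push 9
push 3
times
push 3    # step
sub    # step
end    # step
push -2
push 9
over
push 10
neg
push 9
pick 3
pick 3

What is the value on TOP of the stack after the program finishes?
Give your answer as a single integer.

Answer: -2

Derivation:
After 'push -7': [-7]
After 'dup': [-7, -7]
After 'push 7': [-7, -7, 7]
After 'sub': [-7, -14]
After 'push 9': [-7, -14, 9]
After 'push 3': [-7, -14, 9, 3]
After 'times': [-7, -14, 9]
After 'push 3': [-7, -14, 9, 3]
After 'sub': [-7, -14, 6]
After 'push 3': [-7, -14, 6, 3]
  ...
After 'push 3': [-7, -14, 3, 3]
After 'sub': [-7, -14, 0]
After 'push -2': [-7, -14, 0, -2]
After 'push 9': [-7, -14, 0, -2, 9]
After 'over': [-7, -14, 0, -2, 9, -2]
After 'push 10': [-7, -14, 0, -2, 9, -2, 10]
After 'neg': [-7, -14, 0, -2, 9, -2, -10]
After 'push 9': [-7, -14, 0, -2, 9, -2, -10, 9]
After 'pick 3': [-7, -14, 0, -2, 9, -2, -10, 9, 9]
After 'pick 3': [-7, -14, 0, -2, 9, -2, -10, 9, 9, -2]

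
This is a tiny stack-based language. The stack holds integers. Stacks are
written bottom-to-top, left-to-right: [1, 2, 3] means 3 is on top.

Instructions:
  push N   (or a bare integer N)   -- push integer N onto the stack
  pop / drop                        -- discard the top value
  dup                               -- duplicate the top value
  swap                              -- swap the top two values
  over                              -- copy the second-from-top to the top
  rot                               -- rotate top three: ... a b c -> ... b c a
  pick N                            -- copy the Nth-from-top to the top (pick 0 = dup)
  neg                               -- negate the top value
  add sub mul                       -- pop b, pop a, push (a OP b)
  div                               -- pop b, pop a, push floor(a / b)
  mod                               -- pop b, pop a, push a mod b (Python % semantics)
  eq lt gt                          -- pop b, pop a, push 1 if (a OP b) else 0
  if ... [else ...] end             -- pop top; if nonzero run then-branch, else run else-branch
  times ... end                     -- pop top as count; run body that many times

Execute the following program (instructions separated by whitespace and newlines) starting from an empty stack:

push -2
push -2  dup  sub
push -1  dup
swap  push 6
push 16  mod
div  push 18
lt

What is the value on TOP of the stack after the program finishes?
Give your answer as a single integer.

Answer: 1

Derivation:
After 'push -2': [-2]
After 'push -2': [-2, -2]
After 'dup': [-2, -2, -2]
After 'sub': [-2, 0]
After 'push -1': [-2, 0, -1]
After 'dup': [-2, 0, -1, -1]
After 'swap': [-2, 0, -1, -1]
After 'push 6': [-2, 0, -1, -1, 6]
After 'push 16': [-2, 0, -1, -1, 6, 16]
After 'mod': [-2, 0, -1, -1, 6]
After 'div': [-2, 0, -1, -1]
After 'push 18': [-2, 0, -1, -1, 18]
After 'lt': [-2, 0, -1, 1]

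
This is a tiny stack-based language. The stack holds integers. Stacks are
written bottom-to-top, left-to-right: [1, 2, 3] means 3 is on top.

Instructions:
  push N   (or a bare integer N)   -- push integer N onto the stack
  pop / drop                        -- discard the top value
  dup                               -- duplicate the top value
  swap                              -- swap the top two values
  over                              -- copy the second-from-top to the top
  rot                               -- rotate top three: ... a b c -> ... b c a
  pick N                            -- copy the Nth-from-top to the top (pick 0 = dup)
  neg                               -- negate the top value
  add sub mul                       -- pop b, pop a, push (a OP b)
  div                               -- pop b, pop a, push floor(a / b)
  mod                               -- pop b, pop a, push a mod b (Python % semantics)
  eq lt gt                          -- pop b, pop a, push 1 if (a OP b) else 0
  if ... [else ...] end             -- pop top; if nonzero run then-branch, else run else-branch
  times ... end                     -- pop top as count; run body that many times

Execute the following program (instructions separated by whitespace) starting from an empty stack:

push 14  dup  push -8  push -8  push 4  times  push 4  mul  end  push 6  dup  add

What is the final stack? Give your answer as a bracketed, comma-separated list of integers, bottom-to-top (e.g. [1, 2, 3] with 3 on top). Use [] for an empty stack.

After 'push 14': [14]
After 'dup': [14, 14]
After 'push -8': [14, 14, -8]
After 'push -8': [14, 14, -8, -8]
After 'push 4': [14, 14, -8, -8, 4]
After 'times': [14, 14, -8, -8]
After 'push 4': [14, 14, -8, -8, 4]
After 'mul': [14, 14, -8, -32]
After 'push 4': [14, 14, -8, -32, 4]
After 'mul': [14, 14, -8, -128]
After 'push 4': [14, 14, -8, -128, 4]
After 'mul': [14, 14, -8, -512]
After 'push 4': [14, 14, -8, -512, 4]
After 'mul': [14, 14, -8, -2048]
After 'push 6': [14, 14, -8, -2048, 6]
After 'dup': [14, 14, -8, -2048, 6, 6]
After 'add': [14, 14, -8, -2048, 12]

Answer: [14, 14, -8, -2048, 12]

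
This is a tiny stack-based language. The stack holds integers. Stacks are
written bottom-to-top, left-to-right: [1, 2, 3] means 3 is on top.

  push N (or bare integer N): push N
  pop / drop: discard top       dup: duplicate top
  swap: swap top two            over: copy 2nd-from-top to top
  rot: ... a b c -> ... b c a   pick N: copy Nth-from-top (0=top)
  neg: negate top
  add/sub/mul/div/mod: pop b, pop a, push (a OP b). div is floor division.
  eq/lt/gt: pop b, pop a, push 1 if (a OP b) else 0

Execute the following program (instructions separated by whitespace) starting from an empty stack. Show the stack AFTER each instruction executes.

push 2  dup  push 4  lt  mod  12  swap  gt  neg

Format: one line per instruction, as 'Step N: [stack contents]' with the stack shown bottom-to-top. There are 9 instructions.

Step 1: [2]
Step 2: [2, 2]
Step 3: [2, 2, 4]
Step 4: [2, 1]
Step 5: [0]
Step 6: [0, 12]
Step 7: [12, 0]
Step 8: [1]
Step 9: [-1]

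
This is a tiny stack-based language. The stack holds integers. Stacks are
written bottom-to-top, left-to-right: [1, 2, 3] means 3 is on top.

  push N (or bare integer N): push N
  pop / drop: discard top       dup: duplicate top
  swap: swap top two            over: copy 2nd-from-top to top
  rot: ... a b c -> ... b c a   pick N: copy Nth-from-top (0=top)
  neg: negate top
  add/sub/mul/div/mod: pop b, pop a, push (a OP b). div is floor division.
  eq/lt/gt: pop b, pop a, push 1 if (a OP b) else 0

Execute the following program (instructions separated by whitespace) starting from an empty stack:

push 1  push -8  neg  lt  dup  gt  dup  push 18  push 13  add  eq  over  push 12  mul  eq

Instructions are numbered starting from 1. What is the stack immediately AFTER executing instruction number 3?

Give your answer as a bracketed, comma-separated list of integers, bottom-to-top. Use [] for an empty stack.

Answer: [1, 8]

Derivation:
Step 1 ('push 1'): [1]
Step 2 ('push -8'): [1, -8]
Step 3 ('neg'): [1, 8]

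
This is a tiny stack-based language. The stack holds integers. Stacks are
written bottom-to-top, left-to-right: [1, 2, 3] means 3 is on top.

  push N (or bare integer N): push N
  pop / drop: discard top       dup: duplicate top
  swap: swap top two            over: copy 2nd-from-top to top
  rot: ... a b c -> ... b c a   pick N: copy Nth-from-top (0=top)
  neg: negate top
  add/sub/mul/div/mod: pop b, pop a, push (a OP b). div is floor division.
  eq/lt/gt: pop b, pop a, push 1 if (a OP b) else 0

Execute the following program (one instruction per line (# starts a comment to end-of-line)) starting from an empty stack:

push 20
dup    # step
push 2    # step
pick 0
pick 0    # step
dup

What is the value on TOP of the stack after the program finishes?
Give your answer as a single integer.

Answer: 2

Derivation:
After 'push 20': [20]
After 'dup': [20, 20]
After 'push 2': [20, 20, 2]
After 'pick 0': [20, 20, 2, 2]
After 'pick 0': [20, 20, 2, 2, 2]
After 'dup': [20, 20, 2, 2, 2, 2]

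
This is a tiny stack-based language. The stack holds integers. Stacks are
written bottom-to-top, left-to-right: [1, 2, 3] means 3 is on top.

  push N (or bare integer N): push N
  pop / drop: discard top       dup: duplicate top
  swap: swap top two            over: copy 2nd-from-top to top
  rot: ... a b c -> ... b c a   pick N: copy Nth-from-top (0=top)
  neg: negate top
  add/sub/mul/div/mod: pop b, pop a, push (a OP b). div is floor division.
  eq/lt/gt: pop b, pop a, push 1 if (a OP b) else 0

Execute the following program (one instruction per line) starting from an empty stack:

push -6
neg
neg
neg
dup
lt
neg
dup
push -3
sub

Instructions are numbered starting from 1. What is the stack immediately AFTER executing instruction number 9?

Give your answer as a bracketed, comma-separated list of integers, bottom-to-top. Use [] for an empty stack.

Step 1 ('push -6'): [-6]
Step 2 ('neg'): [6]
Step 3 ('neg'): [-6]
Step 4 ('neg'): [6]
Step 5 ('dup'): [6, 6]
Step 6 ('lt'): [0]
Step 7 ('neg'): [0]
Step 8 ('dup'): [0, 0]
Step 9 ('push -3'): [0, 0, -3]

Answer: [0, 0, -3]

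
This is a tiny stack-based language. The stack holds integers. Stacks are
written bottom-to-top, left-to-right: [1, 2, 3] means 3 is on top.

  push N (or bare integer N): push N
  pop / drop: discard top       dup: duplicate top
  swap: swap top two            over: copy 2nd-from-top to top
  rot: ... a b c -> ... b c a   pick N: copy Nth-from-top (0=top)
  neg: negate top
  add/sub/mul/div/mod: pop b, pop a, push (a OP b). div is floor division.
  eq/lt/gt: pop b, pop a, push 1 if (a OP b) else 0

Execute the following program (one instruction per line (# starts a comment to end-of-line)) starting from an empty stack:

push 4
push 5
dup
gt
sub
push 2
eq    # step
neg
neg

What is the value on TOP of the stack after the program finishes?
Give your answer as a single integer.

Answer: 0

Derivation:
After 'push 4': [4]
After 'push 5': [4, 5]
After 'dup': [4, 5, 5]
After 'gt': [4, 0]
After 'sub': [4]
After 'push 2': [4, 2]
After 'eq': [0]
After 'neg': [0]
After 'neg': [0]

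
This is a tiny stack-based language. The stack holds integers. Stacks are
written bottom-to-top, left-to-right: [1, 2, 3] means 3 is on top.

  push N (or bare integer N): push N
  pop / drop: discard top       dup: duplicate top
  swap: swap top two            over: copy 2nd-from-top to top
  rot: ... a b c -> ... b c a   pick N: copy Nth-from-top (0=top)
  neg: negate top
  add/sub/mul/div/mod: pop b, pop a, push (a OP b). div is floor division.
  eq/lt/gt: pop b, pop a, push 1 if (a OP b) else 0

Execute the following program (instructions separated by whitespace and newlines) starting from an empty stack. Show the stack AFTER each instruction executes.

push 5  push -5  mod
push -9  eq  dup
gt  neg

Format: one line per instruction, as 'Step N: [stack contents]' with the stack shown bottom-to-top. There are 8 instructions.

Step 1: [5]
Step 2: [5, -5]
Step 3: [0]
Step 4: [0, -9]
Step 5: [0]
Step 6: [0, 0]
Step 7: [0]
Step 8: [0]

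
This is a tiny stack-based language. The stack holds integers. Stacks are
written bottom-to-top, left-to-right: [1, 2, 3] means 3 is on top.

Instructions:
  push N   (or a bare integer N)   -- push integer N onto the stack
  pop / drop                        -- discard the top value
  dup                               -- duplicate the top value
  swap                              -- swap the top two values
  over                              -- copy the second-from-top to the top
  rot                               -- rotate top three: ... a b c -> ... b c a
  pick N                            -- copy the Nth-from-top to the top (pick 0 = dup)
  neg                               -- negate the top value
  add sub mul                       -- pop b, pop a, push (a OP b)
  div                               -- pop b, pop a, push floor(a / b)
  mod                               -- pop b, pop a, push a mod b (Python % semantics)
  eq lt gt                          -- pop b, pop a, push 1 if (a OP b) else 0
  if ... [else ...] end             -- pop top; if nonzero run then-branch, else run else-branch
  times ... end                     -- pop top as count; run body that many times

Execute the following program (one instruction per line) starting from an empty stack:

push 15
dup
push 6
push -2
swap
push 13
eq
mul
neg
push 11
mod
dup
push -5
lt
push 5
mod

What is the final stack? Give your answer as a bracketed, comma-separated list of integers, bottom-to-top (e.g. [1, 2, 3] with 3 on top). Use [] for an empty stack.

After 'push 15': [15]
After 'dup': [15, 15]
After 'push 6': [15, 15, 6]
After 'push -2': [15, 15, 6, -2]
After 'swap': [15, 15, -2, 6]
After 'push 13': [15, 15, -2, 6, 13]
After 'eq': [15, 15, -2, 0]
After 'mul': [15, 15, 0]
After 'neg': [15, 15, 0]
After 'push 11': [15, 15, 0, 11]
After 'mod': [15, 15, 0]
After 'dup': [15, 15, 0, 0]
After 'push -5': [15, 15, 0, 0, -5]
After 'lt': [15, 15, 0, 0]
After 'push 5': [15, 15, 0, 0, 5]
After 'mod': [15, 15, 0, 0]

Answer: [15, 15, 0, 0]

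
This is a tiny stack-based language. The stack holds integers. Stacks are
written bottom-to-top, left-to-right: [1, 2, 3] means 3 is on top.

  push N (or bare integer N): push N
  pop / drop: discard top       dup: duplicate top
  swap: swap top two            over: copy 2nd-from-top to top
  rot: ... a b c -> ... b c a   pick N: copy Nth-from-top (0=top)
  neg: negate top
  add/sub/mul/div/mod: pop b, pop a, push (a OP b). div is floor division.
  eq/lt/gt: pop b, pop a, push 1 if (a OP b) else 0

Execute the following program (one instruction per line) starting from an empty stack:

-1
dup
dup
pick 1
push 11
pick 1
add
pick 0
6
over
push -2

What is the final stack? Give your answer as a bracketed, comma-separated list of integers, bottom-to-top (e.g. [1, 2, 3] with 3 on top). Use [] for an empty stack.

After 'push -1': [-1]
After 'dup': [-1, -1]
After 'dup': [-1, -1, -1]
After 'pick 1': [-1, -1, -1, -1]
After 'push 11': [-1, -1, -1, -1, 11]
After 'pick 1': [-1, -1, -1, -1, 11, -1]
After 'add': [-1, -1, -1, -1, 10]
After 'pick 0': [-1, -1, -1, -1, 10, 10]
After 'push 6': [-1, -1, -1, -1, 10, 10, 6]
After 'over': [-1, -1, -1, -1, 10, 10, 6, 10]
After 'push -2': [-1, -1, -1, -1, 10, 10, 6, 10, -2]

Answer: [-1, -1, -1, -1, 10, 10, 6, 10, -2]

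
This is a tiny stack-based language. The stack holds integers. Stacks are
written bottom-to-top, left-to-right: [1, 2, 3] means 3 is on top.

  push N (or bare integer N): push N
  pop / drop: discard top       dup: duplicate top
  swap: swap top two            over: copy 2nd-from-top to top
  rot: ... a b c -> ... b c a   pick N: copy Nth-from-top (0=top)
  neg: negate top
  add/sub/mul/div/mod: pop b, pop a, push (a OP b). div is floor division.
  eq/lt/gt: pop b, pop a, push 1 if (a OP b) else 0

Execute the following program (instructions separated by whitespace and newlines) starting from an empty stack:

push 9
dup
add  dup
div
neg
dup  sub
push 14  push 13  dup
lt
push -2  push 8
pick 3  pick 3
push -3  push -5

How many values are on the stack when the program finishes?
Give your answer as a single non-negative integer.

Answer: 9

Derivation:
After 'push 9': stack = [9] (depth 1)
After 'dup': stack = [9, 9] (depth 2)
After 'add': stack = [18] (depth 1)
After 'dup': stack = [18, 18] (depth 2)
After 'div': stack = [1] (depth 1)
After 'neg': stack = [-1] (depth 1)
After 'dup': stack = [-1, -1] (depth 2)
After 'sub': stack = [0] (depth 1)
After 'push 14': stack = [0, 14] (depth 2)
After 'push 13': stack = [0, 14, 13] (depth 3)
After 'dup': stack = [0, 14, 13, 13] (depth 4)
After 'lt': stack = [0, 14, 0] (depth 3)
After 'push -2': stack = [0, 14, 0, -2] (depth 4)
After 'push 8': stack = [0, 14, 0, -2, 8] (depth 5)
After 'pick 3': stack = [0, 14, 0, -2, 8, 14] (depth 6)
After 'pick 3': stack = [0, 14, 0, -2, 8, 14, 0] (depth 7)
After 'push -3': stack = [0, 14, 0, -2, 8, 14, 0, -3] (depth 8)
After 'push -5': stack = [0, 14, 0, -2, 8, 14, 0, -3, -5] (depth 9)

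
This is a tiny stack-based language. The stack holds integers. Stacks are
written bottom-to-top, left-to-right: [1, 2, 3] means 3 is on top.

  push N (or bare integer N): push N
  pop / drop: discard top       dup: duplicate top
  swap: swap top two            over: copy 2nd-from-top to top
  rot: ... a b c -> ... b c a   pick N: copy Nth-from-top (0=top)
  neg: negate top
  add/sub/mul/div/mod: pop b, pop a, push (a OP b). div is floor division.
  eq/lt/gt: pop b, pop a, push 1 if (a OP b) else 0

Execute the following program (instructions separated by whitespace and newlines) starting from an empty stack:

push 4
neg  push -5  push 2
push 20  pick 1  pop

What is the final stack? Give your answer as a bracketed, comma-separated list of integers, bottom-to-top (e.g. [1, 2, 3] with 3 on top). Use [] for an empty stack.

After 'push 4': [4]
After 'neg': [-4]
After 'push -5': [-4, -5]
After 'push 2': [-4, -5, 2]
After 'push 20': [-4, -5, 2, 20]
After 'pick 1': [-4, -5, 2, 20, 2]
After 'pop': [-4, -5, 2, 20]

Answer: [-4, -5, 2, 20]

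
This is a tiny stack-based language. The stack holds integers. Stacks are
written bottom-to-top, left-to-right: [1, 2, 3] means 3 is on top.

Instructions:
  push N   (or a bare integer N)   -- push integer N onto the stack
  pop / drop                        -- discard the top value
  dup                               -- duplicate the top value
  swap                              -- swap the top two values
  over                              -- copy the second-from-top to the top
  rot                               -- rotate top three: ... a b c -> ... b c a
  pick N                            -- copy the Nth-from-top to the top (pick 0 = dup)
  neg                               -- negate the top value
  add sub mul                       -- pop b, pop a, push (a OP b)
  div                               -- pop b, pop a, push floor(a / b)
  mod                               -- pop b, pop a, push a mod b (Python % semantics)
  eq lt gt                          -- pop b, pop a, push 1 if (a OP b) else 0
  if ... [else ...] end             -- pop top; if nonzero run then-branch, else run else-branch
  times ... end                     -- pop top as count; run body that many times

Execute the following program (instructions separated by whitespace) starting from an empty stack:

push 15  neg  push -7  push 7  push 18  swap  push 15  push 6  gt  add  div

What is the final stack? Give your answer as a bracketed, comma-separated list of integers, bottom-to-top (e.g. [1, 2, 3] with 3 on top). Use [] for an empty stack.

After 'push 15': [15]
After 'neg': [-15]
After 'push -7': [-15, -7]
After 'push 7': [-15, -7, 7]
After 'push 18': [-15, -7, 7, 18]
After 'swap': [-15, -7, 18, 7]
After 'push 15': [-15, -7, 18, 7, 15]
After 'push 6': [-15, -7, 18, 7, 15, 6]
After 'gt': [-15, -7, 18, 7, 1]
After 'add': [-15, -7, 18, 8]
After 'div': [-15, -7, 2]

Answer: [-15, -7, 2]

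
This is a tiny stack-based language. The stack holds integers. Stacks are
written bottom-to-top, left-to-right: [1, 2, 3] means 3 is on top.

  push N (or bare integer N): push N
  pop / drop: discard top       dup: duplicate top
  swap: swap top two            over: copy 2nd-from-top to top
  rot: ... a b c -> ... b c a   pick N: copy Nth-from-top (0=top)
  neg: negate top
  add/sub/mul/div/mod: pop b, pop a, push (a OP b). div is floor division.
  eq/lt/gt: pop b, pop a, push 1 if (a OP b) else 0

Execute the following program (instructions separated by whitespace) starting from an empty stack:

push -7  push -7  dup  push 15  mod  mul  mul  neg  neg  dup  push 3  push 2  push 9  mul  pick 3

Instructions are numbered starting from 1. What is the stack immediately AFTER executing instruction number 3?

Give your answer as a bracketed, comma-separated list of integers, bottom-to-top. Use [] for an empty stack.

Answer: [-7, -7, -7]

Derivation:
Step 1 ('push -7'): [-7]
Step 2 ('push -7'): [-7, -7]
Step 3 ('dup'): [-7, -7, -7]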